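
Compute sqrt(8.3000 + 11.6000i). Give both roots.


|z| = sqrt(68.89+134.56) = 14.2636
sqrt((|z|+a)/2) = sqrt((14.2636+8.3)/2) = sqrt(11.2818) = 3.3588
sqrt((|z|-a)/2) = sqrt((14.2636-8.3)/2) = sqrt(2.9818) = 1.7268

±(3.3588 + 1.7268i) i.e. 3.3588 + 1.7268i and -3.3588 - 1.7268i


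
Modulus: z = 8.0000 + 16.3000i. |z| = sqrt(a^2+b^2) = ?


|z| = sqrt(8^2 + 16.3^2) = sqrt(64 + 265.69) = sqrt(329.69) = 18.1574

|z| = 18.1574


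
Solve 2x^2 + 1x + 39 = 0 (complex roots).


disc = 1^2 - 4*2*39 = 1 - 312 = -311
sqrt(|disc|) = sqrt(311) = 17.6352
Real part = -1/(2*2) = -0.2500
Imag part = 17.6352/(2*2) = 4.4088

-0.2500 ± 4.4088i


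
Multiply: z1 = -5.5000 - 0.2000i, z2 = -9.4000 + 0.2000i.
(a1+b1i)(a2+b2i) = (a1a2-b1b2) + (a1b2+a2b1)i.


Real = -5.5*(-9.4) - (-0.2)*0.2 = 51.7 - (-0.04) = 51.74
Imag = -5.5*0.2 - (9.4)*(-0.2) = -1.1 + 1.88 = 0.78

51.7400 + 0.7800i


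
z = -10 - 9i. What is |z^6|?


|z| = sqrt(100+81) = sqrt(181) = 13.4536
|z^6| = |z|^6 = (sqrt(181))^6 = 181^3 = 5929741

|z^6| = 5929741


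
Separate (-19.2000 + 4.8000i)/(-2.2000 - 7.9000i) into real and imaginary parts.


Multiply by conjugate: (-19.2000 + 4.8000i)(-2.2000 + 7.9000i) / ((-2.2)^2 + (-7.9)^2)
Numerator real = -19.2*(-2.2) + 4.8*(-7.9) = 4.32
Numerator imag = 4.8*(-2.2) - (-19.2)*(-7.9) = -162.24
Denominator = 67.25
Re(z) = 4.32/67.25 = 0.0642
Im(z) = -162.24/67.25 = -2.4125

Re(z) = 0.0642, Im(z) = -2.4125


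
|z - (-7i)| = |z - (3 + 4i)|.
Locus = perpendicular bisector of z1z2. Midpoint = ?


Equal distances means the locus is the perpendicular bisector of z1 and z2.
Midpoint = ((0+3)/2, (-7+4)/2) = (1.5000, -1.5000)

Perpendicular bisector through (1.5000, -1.5000)


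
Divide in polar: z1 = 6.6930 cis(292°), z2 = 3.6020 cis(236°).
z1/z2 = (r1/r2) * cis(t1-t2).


r = 6.6930 / 3.6020 = 1.8581
theta = 292° - 236° = 56° = 56° (mod 360)

1.8581 cis(56°)


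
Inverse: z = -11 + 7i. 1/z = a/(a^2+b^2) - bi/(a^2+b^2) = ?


|z|^2 = 121+49 = 170
1/z = (-11 - 7i)/170

1/z = -0.0647 - 0.0412i


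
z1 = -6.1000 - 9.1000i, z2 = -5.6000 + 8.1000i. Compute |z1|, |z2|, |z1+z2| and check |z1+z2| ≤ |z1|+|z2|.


|z1| = sqrt((-6.1)^2 + (-9.1)^2) = sqrt(120.02) = 10.9554
|z2| = sqrt((-5.6)^2 + 8.1^2) = sqrt(96.97) = 9.8473
z1+z2 = -11.7000 - i
|z1+z2| = sqrt(137.89) = 11.7427
|z1|+|z2| = 10.9554 + 9.8473 = 20.8027

|z1+z2| = 11.7427 ≤ |z1|+|z2| = 20.8027 (verified)


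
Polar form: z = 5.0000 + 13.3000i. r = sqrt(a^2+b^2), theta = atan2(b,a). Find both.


r = sqrt(25+176.89) = sqrt(201.89) = 14.2088
theta = atan2(13.3, 5) = 69.3968 degrees

r = 14.2088, theta = 69.3968 degrees


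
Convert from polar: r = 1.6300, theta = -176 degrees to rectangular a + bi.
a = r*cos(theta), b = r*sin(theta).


a = 1.6300*cos(-176°) = 1.6300*(-0.99756) = -1.6260
b = 1.6300*sin(-176°) = 1.6300*(-0.06976) = -0.1137

-1.6260 - 0.1137i


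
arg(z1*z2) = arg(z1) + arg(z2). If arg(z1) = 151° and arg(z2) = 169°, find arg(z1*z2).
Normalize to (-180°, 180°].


arg(z1*z2) = 151° + 169° = 320°
Normalized to (-180°, 180°]: -40°

-40°


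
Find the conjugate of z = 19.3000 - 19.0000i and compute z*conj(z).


z_bar = 19.3000 + 19.0000i
z*z_bar = 19.3^2 + (-19)^2 = 372.49 + 361 = 733.49

z_bar = 19.3000 + 19.0000i, z*z_bar = 733.49


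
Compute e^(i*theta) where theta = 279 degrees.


cos(279°) = 0.1564
sin(279°) = -0.9877

e^(i*279°) = 0.1564 - 0.9877i


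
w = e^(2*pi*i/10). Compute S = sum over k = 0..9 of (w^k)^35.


The roots are w_k = w^k with w = e^(2*pi*i/10), and (w^k)^35 = (w^35)^k.
So S = 1 + u + u^2 + ... + u^(9) with u = w^35.
35 = 3*10 + 5, so 35 is not a multiple of 10: u = (w^10)^3 * w^5 = w^5 ≠ 1 (w is a primitive 10th root), while u^10 = (w^10)^35 = 1.
Geometric series: S = (1 - u^10)/(1 - u) = (1 - 1)/(1 - u) = 0

S = 0


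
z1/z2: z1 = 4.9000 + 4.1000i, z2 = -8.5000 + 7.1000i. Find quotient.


Conjugate of z2 = -8.5000 - 7.1000i
Numerator: (4.9000 + 4.1000i)(-8.5000 - 7.1000i) = -12.5400 - 69.6400i
Denominator: (-8.5)^2 + 7.1^2 = 122.66
Result = (-12.5400 - 69.6400i)/122.66

-0.1022 - 0.5677i


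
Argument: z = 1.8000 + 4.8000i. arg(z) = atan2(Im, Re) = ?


Re = 1.8, Im = 4.8
arg = atan2(4.8, 1.8) = 69.4440 degrees

arg(z) = 69.4440 degrees


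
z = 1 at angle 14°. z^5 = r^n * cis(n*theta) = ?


r^5 = 1^5 = 1
n*theta = 5*14° = 70° = 70° (mod 360)
a = 1*cos(70°) = 0.3420
b = 1*sin(70°) = 0.9397

1 cis(70°) = 0.3420 + 0.9397i


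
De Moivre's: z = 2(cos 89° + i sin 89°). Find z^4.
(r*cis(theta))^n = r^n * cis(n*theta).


r^4 = 2^4 = 16
n*theta = 4*89° = 356° = 356° (mod 360)
a = 16*cos(356°) = 15.9610
b = 16*sin(356°) = -1.1161

16 cis(356°) = 15.9610 - 1.1161i


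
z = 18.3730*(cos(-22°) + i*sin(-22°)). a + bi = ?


a = 18.3730*cos(-22°) = 18.3730*0.92718 = 17.0351
b = 18.3730*sin(-22°) = 18.3730*(-0.3746066) = -6.8826

17.0351 - 6.8826i


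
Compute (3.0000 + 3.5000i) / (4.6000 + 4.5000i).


Conjugate of z2 = 4.6000 - 4.5000i
Numerator: (3.0000 + 3.5000i)(4.6000 - 4.5000i) = 29.5500 + 2.6000i
Denominator: 4.6^2 + 4.5^2 = 41.41
Result = (29.5500 + 2.6000i)/41.41

0.7136 + 0.0628i


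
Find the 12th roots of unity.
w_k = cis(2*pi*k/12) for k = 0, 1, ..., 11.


The 12th roots of unity are cis(360k/12°) for k=0..11
Angle step = 360/12 = 30°
Primitive root: cis(30°)
Primitive root = 0.8660 + 0.5000i

12 roots at angles: 0°, 30°, 60°, 90°, 120°, 150°, 180°, 210°, 240°, 270°, 300°, 330°


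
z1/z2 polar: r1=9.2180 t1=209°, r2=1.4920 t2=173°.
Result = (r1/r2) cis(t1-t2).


r = 9.2180 / 1.4920 = 6.1783
theta = 209° - 173° = 36° = 36° (mod 360)

6.1783 cis(36°)


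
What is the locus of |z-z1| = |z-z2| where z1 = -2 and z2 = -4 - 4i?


Equal distances means the locus is the perpendicular bisector of z1 and z2.
Midpoint = ((-2+(-4))/2, (0+(-4))/2) = (-3.0000, -2.0000)

Perpendicular bisector through (-3.0000, -2.0000)


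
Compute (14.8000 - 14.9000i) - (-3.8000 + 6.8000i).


Real: 14.8 + 3.8 = 18.6
Imag: -14.9 - 6.8 = -21.7

18.6000 - 21.7000i


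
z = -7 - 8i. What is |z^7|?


|z| = sqrt(49+64) = sqrt(113) = 10.6301
|z^7| = |z|^7 = (sqrt(113))^7 = 113^3 * sqrt(113) = 1442897*sqrt(113)

|z^7| = 1442897*sqrt(113) ≈ 15338205.5028


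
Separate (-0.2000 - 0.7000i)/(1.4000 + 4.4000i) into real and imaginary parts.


Multiply by conjugate: (-0.2000 - 0.7000i)(1.4000 - 4.4000i) / (1.4^2 + 4.4^2)
Numerator real = -0.2*1.4 - (0.7)*4.4 = -3.36
Numerator imag = -0.7*1.4 - (-0.2)*4.4 = -0.1
Denominator = 21.32
Re(z) = -3.36/21.32 = -0.1576
Im(z) = -0.1/21.32 = -0.0047

Re(z) = -0.1576, Im(z) = -0.0047


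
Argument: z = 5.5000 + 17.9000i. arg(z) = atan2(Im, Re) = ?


Re = 5.5, Im = 17.9
arg = atan2(17.9, 5.5) = 72.9198 degrees

arg(z) = 72.9198 degrees


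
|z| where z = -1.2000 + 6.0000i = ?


|z| = sqrt((-1.2)^2 + 6^2) = sqrt(1.44 + 36) = sqrt(37.44) = 6.1188

|z| = 6.1188


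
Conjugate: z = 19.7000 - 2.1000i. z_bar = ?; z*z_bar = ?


z_bar = 19.7000 + 2.1000i
z*z_bar = 19.7^2 + (-2.1)^2 = 388.09 + 4.41 = 392.5

z_bar = 19.7000 + 2.1000i, z*z_bar = 392.5


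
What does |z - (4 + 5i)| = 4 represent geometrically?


|z - z0| = r is a circle with center z0 and radius r.
Center = (4, 5), radius = 4

Circle with center (4, 5) and radius 4


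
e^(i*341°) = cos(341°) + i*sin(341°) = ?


cos(341°) = 0.9455
sin(341°) = -0.3256

e^(i*341°) = 0.9455 - 0.3256i


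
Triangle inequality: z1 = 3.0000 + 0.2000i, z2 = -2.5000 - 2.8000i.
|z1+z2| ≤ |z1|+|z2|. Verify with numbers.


|z1| = sqrt(3^2 + 0.2^2) = sqrt(9.04) = 3.0067
|z2| = sqrt((-2.5)^2 + (-2.8)^2) = sqrt(14.09) = 3.7537
z1+z2 = 0.5000 - 2.6000i
|z1+z2| = sqrt(7.01) = 2.6476
|z1|+|z2| = 3.0067 + 3.7537 = 6.7604

|z1+z2| = 2.6476 ≤ |z1|+|z2| = 6.7604 (verified)


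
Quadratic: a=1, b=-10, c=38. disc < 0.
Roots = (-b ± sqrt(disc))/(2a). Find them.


disc = (-10)^2 - 4*1*38 = 100 - 152 = -52
sqrt(|disc|) = sqrt(52) = 7.2111
Real part = 10/(2*1) = 5.0000
Imag part = 7.2111/(2*1) = 3.6056

5.0000 ± 3.6056i


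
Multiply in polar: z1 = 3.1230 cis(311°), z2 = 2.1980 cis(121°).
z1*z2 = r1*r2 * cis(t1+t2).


r = 3.1230 * 2.1980 = 6.8644
theta = 311° + 121° = 432° = 72° (mod 360)

6.8644 cis(72°)


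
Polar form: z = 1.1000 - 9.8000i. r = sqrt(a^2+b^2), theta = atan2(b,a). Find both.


r = sqrt(1.21+96.04) = sqrt(97.25) = 9.8615
theta = atan2(-9.8, 1.1) = -83.5956 degrees

r = 9.8615, theta = -83.5956 degrees


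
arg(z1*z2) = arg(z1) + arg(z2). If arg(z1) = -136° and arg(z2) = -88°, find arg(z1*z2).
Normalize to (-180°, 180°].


arg(z1*z2) = -136° - 88° = -224°
Normalized to (-180°, 180°]: 136°

136°


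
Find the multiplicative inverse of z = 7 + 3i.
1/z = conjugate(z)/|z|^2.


|z|^2 = 49+9 = 58
1/z = (7 - 3i)/58

1/z = 0.1207 - 0.0517i


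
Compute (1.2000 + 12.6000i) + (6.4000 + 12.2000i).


Real: 1.2 + 6.4 = 7.6
Imag: 12.6 + 12.2 = 24.8

7.6000 + 24.8000i


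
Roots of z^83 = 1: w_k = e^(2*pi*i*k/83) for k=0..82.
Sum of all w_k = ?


The sum of all 83th roots of unity is 0.
Geometric series: (1 - w^83)/(1 - w) = (1-1)/(1-w) = 0 since w^83 = 1, w ≠ 1.
Alternatively: coefficient of z^82 in z^83 - 1 is 0.

0


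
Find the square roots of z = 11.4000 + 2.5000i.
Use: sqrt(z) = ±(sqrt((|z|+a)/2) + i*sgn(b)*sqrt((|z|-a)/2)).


|z| = sqrt(129.96+6.25) = 11.6709
sqrt((|z|+a)/2) = sqrt((11.6709+11.4)/2) = sqrt(11.5355) = 3.3964
sqrt((|z|-a)/2) = sqrt((11.6709-11.4)/2) = sqrt(0.1355) = 0.3680

±(3.3964 + 0.3680i) i.e. 3.3964 + 0.3680i and -3.3964 - 0.3680i


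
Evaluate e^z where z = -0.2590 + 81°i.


e^-0.2590 = 0.7718
cos(81°) = 0.1564
sin(81°) = 0.9877
Real = 0.7718*0.1564 = 0.1207
Imag = 0.7718*0.9877 = 0.7623

0.1207 + 0.7623i


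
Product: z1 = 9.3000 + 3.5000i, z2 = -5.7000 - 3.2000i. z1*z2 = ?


Real = 9.3*(-5.7) - 3.5*(-3.2) = -53.01 - (-11.2) = -41.81
Imag = 9.3*(-3.2) - (5.7)*3.5 = -29.76 - (19.95) = -49.71

-41.8100 - 49.7100i


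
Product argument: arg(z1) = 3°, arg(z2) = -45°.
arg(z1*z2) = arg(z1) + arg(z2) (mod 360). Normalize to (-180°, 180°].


arg(z1*z2) = 3° - 45° = -42°
Normalized to (-180°, 180°]: -42°

-42°


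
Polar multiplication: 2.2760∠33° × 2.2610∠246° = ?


r = 2.2760 * 2.2610 = 5.1460
theta = 33° + 246° = 279° = 279° (mod 360)

5.1460 cis(279°)


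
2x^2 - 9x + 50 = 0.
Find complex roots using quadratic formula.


disc = (-9)^2 - 4*2*50 = 81 - 400 = -319
sqrt(|disc|) = sqrt(319) = 17.8606
Real part = 9/(2*2) = 2.2500
Imag part = 17.8606/(2*2) = 4.4651

2.2500 ± 4.4651i


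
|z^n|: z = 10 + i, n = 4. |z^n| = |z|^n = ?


|z| = sqrt(100+1) = sqrt(101) = 10.0499
|z^4| = |z|^4 = (sqrt(101))^4 = 101^2 = 10201

|z^4| = 10201


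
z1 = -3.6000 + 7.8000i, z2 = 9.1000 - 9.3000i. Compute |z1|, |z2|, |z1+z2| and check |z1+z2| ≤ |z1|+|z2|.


|z1| = sqrt((-3.6)^2 + 7.8^2) = sqrt(73.8) = 8.5907
|z2| = sqrt(9.1^2 + (-9.3)^2) = sqrt(169.3) = 13.0115
z1+z2 = 5.5000 - 1.5000i
|z1+z2| = sqrt(32.5) = 5.7009
|z1|+|z2| = 8.5907 + 13.0115 = 21.6022

|z1+z2| = 5.7009 ≤ |z1|+|z2| = 21.6022 (verified)


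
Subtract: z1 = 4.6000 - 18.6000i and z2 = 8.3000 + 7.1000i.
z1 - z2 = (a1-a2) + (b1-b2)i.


Real: 4.6 - 8.3 = -3.7
Imag: -18.6 - 7.1 = -25.7

-3.7000 - 25.7000i


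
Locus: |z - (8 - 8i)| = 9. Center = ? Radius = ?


|z - z0| = r is a circle with center z0 and radius r.
Center = (8, -8), radius = 9

Circle with center (8, -8) and radius 9


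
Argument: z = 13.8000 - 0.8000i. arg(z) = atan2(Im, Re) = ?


Re = 13.8, Im = -0.8
arg = atan2(-0.8, 13.8) = -3.3178 degrees

arg(z) = -3.3178 degrees


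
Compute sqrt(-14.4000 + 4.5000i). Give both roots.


|z| = sqrt(207.36+20.25) = 15.0867
sqrt((|z|+a)/2) = sqrt((15.0867+(-14.4))/2) = sqrt(0.3434) = 0.5860
sqrt((|z|-a)/2) = sqrt((15.0867-(-14.4))/2) = sqrt(14.7434) = 3.8397

±(0.5860 + 3.8397i) i.e. 0.5860 + 3.8397i and -0.5860 - 3.8397i


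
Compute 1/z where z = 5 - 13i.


|z|^2 = 25+169 = 194
1/z = (5 + 13i)/194

1/z = 0.0258 + 0.0670i


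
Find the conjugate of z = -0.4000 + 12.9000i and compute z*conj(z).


z_bar = -0.4000 - 12.9000i
z*z_bar = (-0.4)^2 + 12.9^2 = 0.16 + 166.41 = 166.57

z_bar = -0.4000 - 12.9000i, z*z_bar = 166.57


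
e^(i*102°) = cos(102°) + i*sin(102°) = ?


cos(102°) = -0.2079
sin(102°) = 0.9781

e^(i*102°) = -0.2079 + 0.9781i


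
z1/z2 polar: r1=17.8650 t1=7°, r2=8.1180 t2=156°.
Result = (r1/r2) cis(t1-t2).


r = 17.8650 / 8.1180 = 2.2007
theta = 7° - 156° = -149° = 211° (mod 360)

2.2007 cis(211°)


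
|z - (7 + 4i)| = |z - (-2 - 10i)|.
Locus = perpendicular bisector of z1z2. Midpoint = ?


Equal distances means the locus is the perpendicular bisector of z1 and z2.
Midpoint = ((7+(-2))/2, (4+(-10))/2) = (2.5000, -3.0000)

Perpendicular bisector through (2.5000, -3.0000)


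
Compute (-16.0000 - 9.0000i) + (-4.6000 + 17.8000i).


Real: -16 - 4.6 = -20.6
Imag: -9 + 17.8 = 8.8

-20.6000 + 8.8000i


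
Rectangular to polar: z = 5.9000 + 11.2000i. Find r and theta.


r = sqrt(34.81+125.44) = sqrt(160.25) = 12.6590
theta = atan2(11.2, 5.9) = 62.2204 degrees

r = 12.6590, theta = 62.2204 degrees


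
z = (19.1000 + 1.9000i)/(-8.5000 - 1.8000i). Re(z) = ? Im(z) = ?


Multiply by conjugate: (19.1000 + 1.9000i)(-8.5000 + 1.8000i) / ((-8.5)^2 + (-1.8)^2)
Numerator real = 19.1*(-8.5) + 1.9*(-1.8) = -165.77
Numerator imag = 1.9*(-8.5) - 19.1*(-1.8) = 18.23
Denominator = 75.49
Re(z) = -165.77/75.49 = -2.1959
Im(z) = 18.23/75.49 = 0.2415

Re(z) = -2.1959, Im(z) = 0.2415


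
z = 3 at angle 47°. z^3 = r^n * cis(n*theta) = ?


r^3 = 3^3 = 27
n*theta = 3*47° = 141° = 141° (mod 360)
a = 27*cos(141°) = -20.9829
b = 27*sin(141°) = 16.9917

27 cis(141°) = -20.9829 + 16.9917i


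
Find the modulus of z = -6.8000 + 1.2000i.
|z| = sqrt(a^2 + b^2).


|z| = sqrt((-6.8)^2 + 1.2^2) = sqrt(46.24 + 1.44) = sqrt(47.68) = 6.9051

|z| = 6.9051


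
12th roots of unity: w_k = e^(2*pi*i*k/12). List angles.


The 12th roots of unity are cis(360k/12°) for k=0..11
Angle step = 360/12 = 30°
Primitive root: cis(30°)
Primitive root = 0.8660 + 0.5000i

12 roots at angles: 0°, 30°, 60°, 90°, 120°, 150°, 180°, 210°, 240°, 270°, 300°, 330°


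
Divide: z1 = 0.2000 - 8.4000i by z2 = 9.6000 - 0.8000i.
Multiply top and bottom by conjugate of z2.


Conjugate of z2 = 9.6000 + 0.8000i
Numerator: (0.2000 - 8.4000i)(9.6000 + 0.8000i) = 8.6400 - 80.4800i
Denominator: 9.6^2 + (-0.8)^2 = 92.8
Result = (8.6400 - 80.4800i)/92.8

0.0931 - 0.8672i


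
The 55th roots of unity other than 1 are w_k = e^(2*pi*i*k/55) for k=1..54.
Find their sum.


With w = e^(2*pi*i/55), all 55 of the 55th roots of unity w^0 = 1, w, ..., w^(54) sum to 0: 1 + w + ... + w^(54) = (1 - w^55)/(1 - w) = 0 since w^55 = 1, w ≠ 1.
Removing the root 1: w + w^2 + ... + w^(54) = 0 - 1 = -1

Sum = -1


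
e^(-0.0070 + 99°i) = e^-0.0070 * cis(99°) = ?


e^-0.0070 = 0.9930
cos(99°) = -0.1564
sin(99°) = 0.9877
Real = 0.9930*(-0.1564) = -0.1553
Imag = 0.9930*0.9877 = 0.9808

-0.1553 + 0.9808i


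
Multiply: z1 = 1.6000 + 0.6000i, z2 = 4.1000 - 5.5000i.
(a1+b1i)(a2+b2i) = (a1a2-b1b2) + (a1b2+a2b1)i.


Real = 1.6*4.1 - 0.6*(-5.5) = 6.56 - (-3.3) = 9.86
Imag = 1.6*(-5.5) + 4.1*0.6 = -8.8 + 2.46 = -6.34

9.8600 - 6.3400i


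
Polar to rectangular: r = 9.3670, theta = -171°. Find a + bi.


a = 9.3670*cos(-171°) = 9.3670*(-0.98769) = -9.2517
b = 9.3670*sin(-171°) = 9.3670*(-0.15643) = -1.4653

-9.2517 - 1.4653i


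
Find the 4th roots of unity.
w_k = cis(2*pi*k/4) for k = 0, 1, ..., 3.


The 4th roots of unity are cis(360k/4°) for k=0..3
Angle step = 360/4 = 90°
Primitive root: cis(90°)
Primitive root = 0 + 1.0000i

4 roots at angles: 0°, 90°, 180°, 270°


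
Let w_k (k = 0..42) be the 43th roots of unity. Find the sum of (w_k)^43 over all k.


The roots are w_k = w^k with w = e^(2*pi*i/43), and (w^k)^43 = (w^43)^k.
So S = 1 + u + u^2 + ... + u^(42) with u = w^43.
43 = 1*43 + 0, so 43 is a multiple of 43 and u = (w^43)^1 = 1.
Every one of the 43 terms equals 1: S = 43

S = 43


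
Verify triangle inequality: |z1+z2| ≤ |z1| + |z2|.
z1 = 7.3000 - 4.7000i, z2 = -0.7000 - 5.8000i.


|z1| = sqrt(7.3^2 + (-4.7)^2) = sqrt(75.38) = 8.6822
|z2| = sqrt((-0.7)^2 + (-5.8)^2) = sqrt(34.13) = 5.8421
z1+z2 = 6.6000 - 10.5000i
|z1+z2| = sqrt(153.81) = 12.4020
|z1|+|z2| = 8.6822 + 5.8421 = 14.5243

|z1+z2| = 12.4020 ≤ |z1|+|z2| = 14.5243 (verified)


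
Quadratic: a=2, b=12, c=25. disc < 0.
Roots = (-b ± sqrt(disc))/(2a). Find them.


disc = 12^2 - 4*2*25 = 144 - 200 = -56
sqrt(|disc|) = sqrt(56) = 7.4833
Real part = -12/(2*2) = -3.0000
Imag part = 7.4833/(2*2) = 1.8708

-3.0000 ± 1.8708i


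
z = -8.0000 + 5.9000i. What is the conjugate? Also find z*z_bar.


z_bar = -8.0000 - 5.9000i
z*z_bar = (-8)^2 + 5.9^2 = 64 + 34.81 = 98.81

z_bar = -8.0000 - 5.9000i, z*z_bar = 98.81


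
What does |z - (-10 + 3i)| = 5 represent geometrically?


|z - z0| = r is a circle with center z0 and radius r.
Center = (-10, 3), radius = 5

Circle with center (-10, 3) and radius 5


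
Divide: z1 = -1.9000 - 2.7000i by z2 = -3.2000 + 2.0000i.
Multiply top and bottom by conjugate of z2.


Conjugate of z2 = -3.2000 - 2.0000i
Numerator: (-1.9000 - 2.7000i)(-3.2000 - 2.0000i) = 0.6800 + 12.4400i
Denominator: (-3.2)^2 + 2^2 = 14.24
Result = (0.6800 + 12.4400i)/14.24

0.0478 + 0.8736i


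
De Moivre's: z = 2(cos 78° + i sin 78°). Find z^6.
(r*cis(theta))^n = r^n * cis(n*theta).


r^6 = 2^6 = 64
n*theta = 6*78° = 468° = 108° (mod 360)
a = 64*cos(108°) = -19.7771
b = 64*sin(108°) = 60.8676

64 cis(108°) = -19.7771 + 60.8676i


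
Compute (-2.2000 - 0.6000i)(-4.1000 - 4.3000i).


Real = -2.2*(-4.1) - (-0.6)*(-4.3) = 9.02 - 2.58 = 6.44
Imag = -2.2*(-4.3) - (4.1)*(-0.6) = 9.46 + 2.46 = 11.92

6.4400 + 11.9200i


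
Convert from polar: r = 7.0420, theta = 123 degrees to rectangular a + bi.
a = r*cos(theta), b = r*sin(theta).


a = 7.0420*cos(123°) = 7.0420*(-0.544639) = -3.8353
b = 7.0420*sin(123°) = 7.0420*0.83867 = 5.9059

-3.8353 + 5.9059i


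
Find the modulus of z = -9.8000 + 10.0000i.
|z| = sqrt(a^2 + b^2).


|z| = sqrt((-9.8)^2 + 10^2) = sqrt(96.04 + 100) = sqrt(196.04) = 14.0014

|z| = 14.0014


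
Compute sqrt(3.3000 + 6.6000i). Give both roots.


|z| = sqrt(10.89+43.56) = 7.3790
sqrt((|z|+a)/2) = sqrt((7.3790+3.3)/2) = sqrt(5.3395) = 2.3107
sqrt((|z|-a)/2) = sqrt((7.3790-3.3)/2) = sqrt(2.0395) = 1.4281

±(2.3107 + 1.4281i) i.e. 2.3107 + 1.4281i and -2.3107 - 1.4281i


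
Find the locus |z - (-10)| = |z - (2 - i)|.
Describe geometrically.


Equal distances means the locus is the perpendicular bisector of z1 and z2.
Midpoint = ((-10+2)/2, (0+(-1))/2) = (-4.0000, -0.5000)

Perpendicular bisector through (-4.0000, -0.5000)


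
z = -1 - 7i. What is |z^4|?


|z| = sqrt(1+49) = sqrt(50) = 7.0711
|z^4| = |z|^4 = (sqrt(50))^4 = 50^2 = 2500

|z^4| = 2500


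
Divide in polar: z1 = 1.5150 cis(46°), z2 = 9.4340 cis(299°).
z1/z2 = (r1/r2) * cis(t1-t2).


r = 1.5150 / 9.4340 = 0.1606
theta = 46° - 299° = -253° = 107° (mod 360)

0.1606 cis(107°)


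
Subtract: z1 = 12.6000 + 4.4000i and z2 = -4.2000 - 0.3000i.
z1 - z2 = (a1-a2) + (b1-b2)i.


Real: 12.6 + 4.2 = 16.8
Imag: 4.4 + 0.3 = 4.7

16.8000 + 4.7000i


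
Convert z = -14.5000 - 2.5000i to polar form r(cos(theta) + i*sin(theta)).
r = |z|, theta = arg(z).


r = sqrt(210.25+6.25) = sqrt(216.5) = 14.7139
theta = atan2(-2.5, -14.5) = -170.2176 degrees

r = 14.7139, theta = -170.2176 degrees


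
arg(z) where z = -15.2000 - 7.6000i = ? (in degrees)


Re = -15.2, Im = -7.6
arg = atan2(-7.6, -15.2) = -153.4349 degrees

arg(z) = -153.4349 degrees


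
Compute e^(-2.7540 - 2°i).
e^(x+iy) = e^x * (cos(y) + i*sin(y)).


e^-2.7540 = 0.06367
cos(-2°) = 0.9994
sin(-2°) = -0.0349
Real = 0.06367*0.9994 = 0.0636
Imag = 0.06367*(-0.0349) = -0.0022

0.0636 - 0.0022i


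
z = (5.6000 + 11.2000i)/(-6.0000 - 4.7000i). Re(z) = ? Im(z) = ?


Multiply by conjugate: (5.6000 + 11.2000i)(-6.0000 + 4.7000i) / ((-6)^2 + (-4.7)^2)
Numerator real = 5.6*(-6) + 11.2*(-4.7) = -86.24
Numerator imag = 11.2*(-6) - 5.6*(-4.7) = -40.88
Denominator = 58.09
Re(z) = -86.24/58.09 = -1.4846
Im(z) = -40.88/58.09 = -0.7037

Re(z) = -1.4846, Im(z) = -0.7037


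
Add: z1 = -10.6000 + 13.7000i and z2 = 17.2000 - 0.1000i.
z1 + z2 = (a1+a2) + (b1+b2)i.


Real: -10.6 + 17.2 = 6.6
Imag: 13.7 - 0.1 = 13.6

6.6000 + 13.6000i


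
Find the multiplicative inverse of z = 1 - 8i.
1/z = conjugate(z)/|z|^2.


|z|^2 = 1+64 = 65
1/z = (1 + 8i)/65

1/z = 0.0154 + 0.1231i


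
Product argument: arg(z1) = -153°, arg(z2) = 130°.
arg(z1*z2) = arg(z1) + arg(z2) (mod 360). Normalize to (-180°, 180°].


arg(z1*z2) = -153° + 130° = -23°
Normalized to (-180°, 180°]: -23°

-23°


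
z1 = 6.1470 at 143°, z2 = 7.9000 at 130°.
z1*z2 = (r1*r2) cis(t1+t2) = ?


r = 6.1470 * 7.9000 = 48.5613
theta = 143° + 130° = 273° = 273° (mod 360)

48.5613 cis(273°)


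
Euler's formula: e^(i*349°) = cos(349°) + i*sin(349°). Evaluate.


cos(349°) = 0.9816
sin(349°) = -0.1908

e^(i*349°) = 0.9816 - 0.1908i


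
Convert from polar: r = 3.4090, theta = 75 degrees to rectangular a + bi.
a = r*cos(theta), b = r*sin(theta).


a = 3.4090*cos(75°) = 3.4090*0.25882 = 0.8823
b = 3.4090*sin(75°) = 3.4090*0.9659 = 3.2928

0.8823 + 3.2928i


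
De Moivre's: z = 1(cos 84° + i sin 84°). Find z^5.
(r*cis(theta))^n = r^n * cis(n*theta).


r^5 = 1^5 = 1
n*theta = 5*84° = 420° = 60° (mod 360)
a = 1*cos(60°) = 0.5000
b = 1*sin(60°) = 0.8660

1 cis(60°) = 0.5000 + 0.8660i


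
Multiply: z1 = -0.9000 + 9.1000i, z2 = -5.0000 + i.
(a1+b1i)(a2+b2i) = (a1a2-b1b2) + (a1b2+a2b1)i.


Real = -0.9*(-5) - 9.1*1 = 4.5 - 9.1 = -4.6
Imag = -0.9*1 - (5)*9.1 = -0.9 - (45.5) = -46.4

-4.6000 - 46.4000i


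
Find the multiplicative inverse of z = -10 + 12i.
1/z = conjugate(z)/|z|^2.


|z|^2 = 100+144 = 244
1/z = (-10 - 12i)/244

1/z = -0.0410 - 0.0492i


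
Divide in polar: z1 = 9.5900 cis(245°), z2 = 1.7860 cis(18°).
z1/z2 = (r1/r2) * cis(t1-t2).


r = 9.5900 / 1.7860 = 5.3695
theta = 245° - 18° = 227° = 227° (mod 360)

5.3695 cis(227°)


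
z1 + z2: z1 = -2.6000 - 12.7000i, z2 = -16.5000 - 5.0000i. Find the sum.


Real: -2.6 - 16.5 = -19.1
Imag: -12.7 - 5 = -17.7

-19.1000 - 17.7000i


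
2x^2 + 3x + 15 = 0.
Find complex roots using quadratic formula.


disc = 3^2 - 4*2*15 = 9 - 120 = -111
sqrt(|disc|) = sqrt(111) = 10.5357
Real part = -3/(2*2) = -0.7500
Imag part = 10.5357/(2*2) = 2.6339

-0.7500 ± 2.6339i


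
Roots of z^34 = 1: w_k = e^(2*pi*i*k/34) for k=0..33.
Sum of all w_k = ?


The sum of all 34th roots of unity is 0.
Geometric series: (1 - w^34)/(1 - w) = (1-1)/(1-w) = 0 since w^34 = 1, w ≠ 1.
Alternatively: coefficient of z^33 in z^34 - 1 is 0.

0


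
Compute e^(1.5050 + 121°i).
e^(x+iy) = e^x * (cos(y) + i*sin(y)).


e^1.5050 = 4.50415
cos(121°) = -0.51504
sin(121°) = 0.85717
Real = 4.50415*(-0.51504) = -2.3198
Imag = 4.50415*0.85717 = 3.8608

-2.3198 + 3.8608i


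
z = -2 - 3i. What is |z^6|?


|z| = sqrt(4+9) = sqrt(13) = 3.6056
|z^6| = |z|^6 = (sqrt(13))^6 = 13^3 = 2197

|z^6| = 2197


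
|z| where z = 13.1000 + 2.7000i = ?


|z| = sqrt(13.1^2 + 2.7^2) = sqrt(171.61 + 7.29) = sqrt(178.9) = 13.3754

|z| = 13.3754


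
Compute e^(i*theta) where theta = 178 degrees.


cos(178°) = -0.9994
sin(178°) = 0.0349

e^(i*178°) = -0.9994 + 0.0349i


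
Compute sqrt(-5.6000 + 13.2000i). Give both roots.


|z| = sqrt(31.36+174.24) = 14.3388
sqrt((|z|+a)/2) = sqrt((14.3388+(-5.6))/2) = sqrt(4.3694) = 2.0903
sqrt((|z|-a)/2) = sqrt((14.3388-(-5.6))/2) = sqrt(9.9694) = 3.1574

±(2.0903 + 3.1574i) i.e. 2.0903 + 3.1574i and -2.0903 - 3.1574i


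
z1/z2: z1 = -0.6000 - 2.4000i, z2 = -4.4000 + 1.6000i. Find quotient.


Conjugate of z2 = -4.4000 - 1.6000i
Numerator: (-0.6000 - 2.4000i)(-4.4000 - 1.6000i) = -1.2000 + 11.5200i
Denominator: (-4.4)^2 + 1.6^2 = 21.92
Result = (-1.2000 + 11.5200i)/21.92

-0.0547 + 0.5255i


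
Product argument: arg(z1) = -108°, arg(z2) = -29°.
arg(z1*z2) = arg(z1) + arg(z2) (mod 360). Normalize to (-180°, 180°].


arg(z1*z2) = -108° - 29° = -137°
Normalized to (-180°, 180°]: -137°

-137°


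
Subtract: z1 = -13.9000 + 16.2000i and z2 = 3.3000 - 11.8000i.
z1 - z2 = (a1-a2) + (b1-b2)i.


Real: -13.9 - 3.3 = -17.2
Imag: 16.2 + 11.8 = 28

-17.2000 + 28.0000i


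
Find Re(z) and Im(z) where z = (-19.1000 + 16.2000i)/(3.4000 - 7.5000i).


Multiply by conjugate: (-19.1000 + 16.2000i)(3.4000 + 7.5000i) / (3.4^2 + (-7.5)^2)
Numerator real = -19.1*3.4 + 16.2*(-7.5) = -186.44
Numerator imag = 16.2*3.4 - (-19.1)*(-7.5) = -88.17
Denominator = 67.81
Re(z) = -186.44/67.81 = -2.7494
Im(z) = -88.17/67.81 = -1.3003

Re(z) = -2.7494, Im(z) = -1.3003


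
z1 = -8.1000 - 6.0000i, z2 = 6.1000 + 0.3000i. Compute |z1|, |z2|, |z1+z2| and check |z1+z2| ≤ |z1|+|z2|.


|z1| = sqrt((-8.1)^2 + (-6)^2) = sqrt(101.61) = 10.0802
|z2| = sqrt(6.1^2 + 0.3^2) = sqrt(37.3) = 6.1074
z1+z2 = -2.0000 - 5.7000i
|z1+z2| = sqrt(36.49) = 6.0407
|z1|+|z2| = 10.0802 + 6.1074 = 16.1876

|z1+z2| = 6.0407 ≤ |z1|+|z2| = 16.1876 (verified)


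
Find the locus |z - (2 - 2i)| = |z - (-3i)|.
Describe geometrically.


Equal distances means the locus is the perpendicular bisector of z1 and z2.
Midpoint = ((2+0)/2, (-2+(-3))/2) = (1.0000, -2.5000)

Perpendicular bisector through (1.0000, -2.5000)


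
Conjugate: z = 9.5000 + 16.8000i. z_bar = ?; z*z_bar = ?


z_bar = 9.5000 - 16.8000i
z*z_bar = 9.5^2 + 16.8^2 = 90.25 + 282.24 = 372.49

z_bar = 9.5000 - 16.8000i, z*z_bar = 372.49


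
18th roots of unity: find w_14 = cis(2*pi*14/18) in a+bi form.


Angle = 360*14/18 = 280°
a = cos(280°) = 0.1736
b = sin(280°) = -0.9848

0.1736 - 0.9848i


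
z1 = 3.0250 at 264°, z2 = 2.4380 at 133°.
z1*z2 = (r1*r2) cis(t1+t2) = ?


r = 3.0250 * 2.4380 = 7.3750
theta = 264° + 133° = 397° = 37° (mod 360)

7.3750 cis(37°)


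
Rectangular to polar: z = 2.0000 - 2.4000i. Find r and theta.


r = sqrt(4+5.76) = sqrt(9.76) = 3.1241
theta = atan2(-2.4, 2) = -50.1944 degrees

r = 3.1241, theta = -50.1944 degrees


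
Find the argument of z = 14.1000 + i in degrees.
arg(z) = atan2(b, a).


Re = 14.1, Im = 1
arg = atan2(1, 14.1) = 4.0567 degrees

arg(z) = 4.0567 degrees


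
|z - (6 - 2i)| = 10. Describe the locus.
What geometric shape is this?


|z - z0| = r is a circle with center z0 and radius r.
Center = (6, -2), radius = 10

Circle with center (6, -2) and radius 10


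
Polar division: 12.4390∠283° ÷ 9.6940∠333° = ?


r = 12.4390 / 9.6940 = 1.2832
theta = 283° - 333° = -50° = 310° (mod 360)

1.2832 cis(310°)


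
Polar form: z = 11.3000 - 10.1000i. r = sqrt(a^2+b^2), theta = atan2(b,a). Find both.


r = sqrt(127.69+102.01) = sqrt(229.7) = 15.1559
theta = atan2(-10.1, 11.3) = -41.7905 degrees

r = 15.1559, theta = -41.7905 degrees


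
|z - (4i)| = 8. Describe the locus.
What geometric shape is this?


|z - z0| = r is a circle with center z0 and radius r.
Center = (0, 4), radius = 8

Circle with center (0, 4) and radius 8


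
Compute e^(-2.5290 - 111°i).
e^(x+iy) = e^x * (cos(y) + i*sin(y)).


e^-2.5290 = 0.0797
cos(-111°) = -0.3584
sin(-111°) = -0.9336
Real = 0.0797*(-0.3584) = -0.0286
Imag = 0.0797*(-0.9336) = -0.0744

-0.0286 - 0.0744i


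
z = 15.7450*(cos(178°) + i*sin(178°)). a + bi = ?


a = 15.7450*cos(178°) = 15.7450*(-0.99939) = -15.7354
b = 15.7450*sin(178°) = 15.7450*0.0349 = 0.5495

-15.7354 + 0.5495i


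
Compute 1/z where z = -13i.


|z|^2 = 0+169 = 169
1/z = (0 + 13i)/169

1/z = 0 + 0.0769i


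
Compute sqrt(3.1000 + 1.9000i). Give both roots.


|z| = sqrt(9.61+3.61) = 3.6359
sqrt((|z|+a)/2) = sqrt((3.6359+3.1)/2) = sqrt(3.3680) = 1.8352
sqrt((|z|-a)/2) = sqrt((3.6359-3.1)/2) = sqrt(0.2680) = 0.5177

±(1.8352 + 0.5177i) i.e. 1.8352 + 0.5177i and -1.8352 - 0.5177i


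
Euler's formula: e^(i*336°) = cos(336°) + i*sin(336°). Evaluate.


cos(336°) = 0.9135
sin(336°) = -0.4067

e^(i*336°) = 0.9135 - 0.4067i


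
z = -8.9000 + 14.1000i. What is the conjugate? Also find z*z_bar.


z_bar = -8.9000 - 14.1000i
z*z_bar = (-8.9)^2 + 14.1^2 = 79.21 + 198.81 = 278.02

z_bar = -8.9000 - 14.1000i, z*z_bar = 278.02


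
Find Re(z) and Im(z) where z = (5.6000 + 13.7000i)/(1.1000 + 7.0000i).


Multiply by conjugate: (5.6000 + 13.7000i)(1.1000 - 7.0000i) / (1.1^2 + 7^2)
Numerator real = 5.6*1.1 + 13.7*7 = 102.06
Numerator imag = 13.7*1.1 - 5.6*7 = -24.13
Denominator = 50.21
Re(z) = 102.06/50.21 = 2.0327
Im(z) = -24.13/50.21 = -0.4806

Re(z) = 2.0327, Im(z) = -0.4806


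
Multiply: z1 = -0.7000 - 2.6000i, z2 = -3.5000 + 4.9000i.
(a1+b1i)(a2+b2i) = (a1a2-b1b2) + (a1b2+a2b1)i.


Real = -0.7*(-3.5) - (-2.6)*4.9 = 2.45 - (-12.74) = 15.19
Imag = -0.7*4.9 - (3.5)*(-2.6) = -3.43 + 9.1 = 5.67

15.1900 + 5.6700i


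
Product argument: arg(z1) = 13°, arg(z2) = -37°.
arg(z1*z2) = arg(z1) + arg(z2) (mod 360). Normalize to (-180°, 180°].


arg(z1*z2) = 13° - 37° = -24°
Normalized to (-180°, 180°]: -24°

-24°


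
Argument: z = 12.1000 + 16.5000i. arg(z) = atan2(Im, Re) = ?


Re = 12.1, Im = 16.5
arg = atan2(16.5, 12.1) = 53.7462 degrees

arg(z) = 53.7462 degrees


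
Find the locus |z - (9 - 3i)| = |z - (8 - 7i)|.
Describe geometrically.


Equal distances means the locus is the perpendicular bisector of z1 and z2.
Midpoint = ((9+8)/2, (-3+(-7))/2) = (8.5000, -5.0000)

Perpendicular bisector through (8.5000, -5.0000)


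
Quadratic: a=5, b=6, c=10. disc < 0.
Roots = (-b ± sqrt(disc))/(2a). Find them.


disc = 6^2 - 4*5*10 = 36 - 200 = -164
sqrt(|disc|) = sqrt(164) = 12.8062
Real part = -6/(2*5) = -0.6000
Imag part = 12.8062/(2*5) = 1.2806

-0.6000 ± 1.2806i


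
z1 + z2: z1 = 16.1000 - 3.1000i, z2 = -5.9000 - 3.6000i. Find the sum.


Real: 16.1 - 5.9 = 10.2
Imag: -3.1 - 3.6 = -6.7

10.2000 - 6.7000i


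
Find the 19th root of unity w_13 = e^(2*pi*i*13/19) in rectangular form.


Angle = 360*13/19 = 246.3158°
a = cos(246.3158°) = -0.4017
b = sin(246.3158°) = -0.9158

-0.4017 - 0.9158i


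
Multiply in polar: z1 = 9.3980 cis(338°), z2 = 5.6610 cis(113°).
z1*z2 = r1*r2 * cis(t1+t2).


r = 9.3980 * 5.6610 = 53.2021
theta = 338° + 113° = 451° = 91° (mod 360)

53.2021 cis(91°)


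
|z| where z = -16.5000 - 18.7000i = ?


|z| = sqrt((-16.5)^2 + (-18.7)^2) = sqrt(272.25 + 349.69) = sqrt(621.94) = 24.9387

|z| = 24.9387


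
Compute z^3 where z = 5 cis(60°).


r^3 = 5^3 = 125
n*theta = 3*60° = 180° = 180° (mod 360)
a = 125*cos(180°) = -125.0000
b = 125*sin(180°) = 0

125 cis(180°) = -125.0000 + 0i


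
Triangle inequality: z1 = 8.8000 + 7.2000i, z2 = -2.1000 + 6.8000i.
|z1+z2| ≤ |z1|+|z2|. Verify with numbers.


|z1| = sqrt(8.8^2 + 7.2^2) = sqrt(129.28) = 11.3701
|z2| = sqrt((-2.1)^2 + 6.8^2) = sqrt(50.65) = 7.1169
z1+z2 = 6.7000 + 14.0000i
|z1+z2| = sqrt(240.89) = 15.5206
|z1|+|z2| = 11.3701 + 7.1169 = 18.4870

|z1+z2| = 15.5206 ≤ |z1|+|z2| = 18.4870 (verified)


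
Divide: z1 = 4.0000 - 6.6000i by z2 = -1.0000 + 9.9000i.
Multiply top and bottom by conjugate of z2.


Conjugate of z2 = -1.0000 - 9.9000i
Numerator: (4.0000 - 6.6000i)(-1.0000 - 9.9000i) = -69.3400 - 33.0000i
Denominator: (-1)^2 + 9.9^2 = 99.01
Result = (-69.3400 - 33.0000i)/99.01

-0.7003 - 0.3333i


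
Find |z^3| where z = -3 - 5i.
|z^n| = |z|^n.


|z| = sqrt(9+25) = sqrt(34) = 5.8310
|z^3| = |z|^3 = (sqrt(34))^3 = 34*sqrt(34)

|z^3| = 34*sqrt(34) ≈ 198.2524


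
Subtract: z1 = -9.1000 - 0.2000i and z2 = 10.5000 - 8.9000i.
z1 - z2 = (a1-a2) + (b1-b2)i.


Real: -9.1 - 10.5 = -19.6
Imag: -0.2 + 8.9 = 8.7

-19.6000 + 8.7000i


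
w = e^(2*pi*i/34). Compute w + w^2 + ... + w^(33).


With w = e^(2*pi*i/34), all 34 of the 34th roots of unity w^0 = 1, w, ..., w^(33) sum to 0: 1 + w + ... + w^(33) = (1 - w^34)/(1 - w) = 0 since w^34 = 1, w ≠ 1.
Removing the root 1: w + w^2 + ... + w^(33) = 0 - 1 = -1

Sum = -1


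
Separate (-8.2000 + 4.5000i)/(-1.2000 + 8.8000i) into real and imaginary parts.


Multiply by conjugate: (-8.2000 + 4.5000i)(-1.2000 - 8.8000i) / ((-1.2)^2 + 8.8^2)
Numerator real = -8.2*(-1.2) + 4.5*8.8 = 49.44
Numerator imag = 4.5*(-1.2) - (-8.2)*8.8 = 66.76
Denominator = 78.88
Re(z) = 49.44/78.88 = 0.6268
Im(z) = 66.76/78.88 = 0.8463

Re(z) = 0.6268, Im(z) = 0.8463


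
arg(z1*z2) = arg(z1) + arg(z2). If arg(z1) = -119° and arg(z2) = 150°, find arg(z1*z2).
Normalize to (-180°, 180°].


arg(z1*z2) = -119° + 150° = 31°
Normalized to (-180°, 180°]: 31°

31°


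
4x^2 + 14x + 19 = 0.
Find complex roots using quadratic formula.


disc = 14^2 - 4*4*19 = 196 - 304 = -108
sqrt(|disc|) = sqrt(108) = 10.3923
Real part = -14/(2*4) = -1.7500
Imag part = 10.3923/(2*4) = 1.2990

-1.7500 ± 1.2990i


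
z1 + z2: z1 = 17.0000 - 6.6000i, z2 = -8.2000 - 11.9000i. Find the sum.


Real: 17 - 8.2 = 8.8
Imag: -6.6 - 11.9 = -18.5

8.8000 - 18.5000i


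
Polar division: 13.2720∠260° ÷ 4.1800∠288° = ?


r = 13.2720 / 4.1800 = 3.1751
theta = 260° - 288° = -28° = 332° (mod 360)

3.1751 cis(332°)


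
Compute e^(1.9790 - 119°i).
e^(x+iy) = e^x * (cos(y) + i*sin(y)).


e^1.9790 = 7.2355
cos(-119°) = -0.4848
sin(-119°) = -0.87462
Real = 7.2355*(-0.4848) = -3.5078
Imag = 7.2355*(-0.87462) = -6.3283

-3.5078 - 6.3283i


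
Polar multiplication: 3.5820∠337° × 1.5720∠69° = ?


r = 3.5820 * 1.5720 = 5.6309
theta = 337° + 69° = 406° = 46° (mod 360)

5.6309 cis(46°)


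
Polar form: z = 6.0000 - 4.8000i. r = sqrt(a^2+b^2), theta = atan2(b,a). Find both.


r = sqrt(36+23.04) = sqrt(59.04) = 7.6837
theta = atan2(-4.8, 6) = -38.6598 degrees

r = 7.6837, theta = -38.6598 degrees


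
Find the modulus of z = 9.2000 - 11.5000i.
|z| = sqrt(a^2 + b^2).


|z| = sqrt(9.2^2 + (-11.5)^2) = sqrt(84.64 + 132.25) = sqrt(216.89) = 14.7272

|z| = 14.7272


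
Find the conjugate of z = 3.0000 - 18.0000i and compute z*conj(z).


z_bar = 3.0000 + 18.0000i
z*z_bar = 3^2 + (-18)^2 = 9 + 324 = 333

z_bar = 3.0000 + 18.0000i, z*z_bar = 333


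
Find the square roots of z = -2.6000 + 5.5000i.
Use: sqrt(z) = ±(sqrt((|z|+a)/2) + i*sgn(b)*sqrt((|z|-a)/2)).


|z| = sqrt(6.76+30.25) = 6.0836
sqrt((|z|+a)/2) = sqrt((6.0836+(-2.6))/2) = sqrt(1.7418) = 1.3198
sqrt((|z|-a)/2) = sqrt((6.0836-(-2.6))/2) = sqrt(4.3418) = 2.0837

±(1.3198 + 2.0837i) i.e. 1.3198 + 2.0837i and -1.3198 - 2.0837i


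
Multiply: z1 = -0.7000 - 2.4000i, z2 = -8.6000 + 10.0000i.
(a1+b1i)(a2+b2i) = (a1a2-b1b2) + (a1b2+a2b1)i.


Real = -0.7*(-8.6) - (-2.4)*10 = 6.02 - (-24) = 30.02
Imag = -0.7*10 - (8.6)*(-2.4) = -7 + 20.64 = 13.64

30.0200 + 13.6400i


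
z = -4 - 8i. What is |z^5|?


|z| = sqrt(16+64) = sqrt(80) = 8.9443
|z^5| = |z|^5 = (sqrt(80))^5 = 80^2 * sqrt(80) = 6400*sqrt(80)

|z^5| = 6400*sqrt(80) ≈ 57243.3402


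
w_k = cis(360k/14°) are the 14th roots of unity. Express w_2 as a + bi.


Angle = 360*2/14 = 51.4286°
a = cos(51.4286°) = 0.6235
b = sin(51.4286°) = 0.7818

0.6235 + 0.7818i


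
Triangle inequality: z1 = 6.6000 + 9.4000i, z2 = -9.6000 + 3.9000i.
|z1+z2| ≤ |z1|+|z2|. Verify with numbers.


|z1| = sqrt(6.6^2 + 9.4^2) = sqrt(131.92) = 11.4856
|z2| = sqrt((-9.6)^2 + 3.9^2) = sqrt(107.37) = 10.3619
z1+z2 = -3.0000 + 13.3000i
|z1+z2| = sqrt(185.89) = 13.6341
|z1|+|z2| = 11.4856 + 10.3619 = 21.8475

|z1+z2| = 13.6341 ≤ |z1|+|z2| = 21.8475 (verified)


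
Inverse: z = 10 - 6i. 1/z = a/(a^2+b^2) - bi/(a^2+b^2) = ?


|z|^2 = 100+36 = 136
1/z = (10 + 6i)/136

1/z = 0.0735 + 0.0441i


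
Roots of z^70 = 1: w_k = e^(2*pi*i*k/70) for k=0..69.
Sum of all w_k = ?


The sum of all 70th roots of unity is 0.
Geometric series: (1 - w^70)/(1 - w) = (1-1)/(1-w) = 0 since w^70 = 1, w ≠ 1.
Alternatively: coefficient of z^69 in z^70 - 1 is 0.

0


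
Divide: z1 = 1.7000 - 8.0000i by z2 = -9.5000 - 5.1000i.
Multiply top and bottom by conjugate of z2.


Conjugate of z2 = -9.5000 + 5.1000i
Numerator: (1.7000 - 8.0000i)(-9.5000 + 5.1000i) = 24.6500 + 84.6700i
Denominator: (-9.5)^2 + (-5.1)^2 = 116.26
Result = (24.6500 + 84.6700i)/116.26

0.2120 + 0.7283i


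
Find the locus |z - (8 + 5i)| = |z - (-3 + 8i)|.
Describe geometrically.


Equal distances means the locus is the perpendicular bisector of z1 and z2.
Midpoint = ((8+(-3))/2, (5+8)/2) = (2.5000, 6.5000)

Perpendicular bisector through (2.5000, 6.5000)


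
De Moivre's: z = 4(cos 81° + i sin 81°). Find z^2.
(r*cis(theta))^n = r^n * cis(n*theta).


r^2 = 4^2 = 16
n*theta = 2*81° = 162° = 162° (mod 360)
a = 16*cos(162°) = -15.2169
b = 16*sin(162°) = 4.9443

16 cis(162°) = -15.2169 + 4.9443i


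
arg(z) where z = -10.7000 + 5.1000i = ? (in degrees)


Re = -10.7, Im = 5.1
arg = atan2(5.1, -10.7) = 154.5159 degrees

arg(z) = 154.5159 degrees


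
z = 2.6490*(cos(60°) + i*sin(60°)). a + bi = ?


a = 2.6490*cos(60°) = 2.6490*0.5 = 1.3245
b = 2.6490*sin(60°) = 2.6490*0.86603 = 2.2941

1.3245 + 2.2941i


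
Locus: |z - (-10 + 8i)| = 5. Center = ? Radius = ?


|z - z0| = r is a circle with center z0 and radius r.
Center = (-10, 8), radius = 5

Circle with center (-10, 8) and radius 5


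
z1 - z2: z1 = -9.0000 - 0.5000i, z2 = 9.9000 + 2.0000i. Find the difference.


Real: -9 - 9.9 = -18.9
Imag: -0.5 - 2 = -2.5

-18.9000 - 2.5000i


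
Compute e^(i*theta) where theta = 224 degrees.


cos(224°) = -0.7193
sin(224°) = -0.6947

e^(i*224°) = -0.7193 - 0.6947i


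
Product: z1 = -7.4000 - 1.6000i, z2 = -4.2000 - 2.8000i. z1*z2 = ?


Real = -7.4*(-4.2) - (-1.6)*(-2.8) = 31.08 - 4.48 = 26.6
Imag = -7.4*(-2.8) - (4.2)*(-1.6) = 20.72 + 6.72 = 27.44

26.6000 + 27.4400i


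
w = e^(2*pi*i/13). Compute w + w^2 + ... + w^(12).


With w = e^(2*pi*i/13), all 13 of the 13th roots of unity w^0 = 1, w, ..., w^(12) sum to 0: 1 + w + ... + w^(12) = (1 - w^13)/(1 - w) = 0 since w^13 = 1, w ≠ 1.
Removing the root 1: w + w^2 + ... + w^(12) = 0 - 1 = -1

Sum = -1


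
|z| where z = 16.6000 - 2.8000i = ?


|z| = sqrt(16.6^2 + (-2.8)^2) = sqrt(275.56 + 7.84) = sqrt(283.4) = 16.8345

|z| = 16.8345


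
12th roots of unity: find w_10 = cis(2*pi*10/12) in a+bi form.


Angle = 360*10/12 = 300°
a = cos(300°) = 0.5000
b = sin(300°) = -0.8660

0.5000 - 0.8660i


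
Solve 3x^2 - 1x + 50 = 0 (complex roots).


disc = (-1)^2 - 4*3*50 = 1 - 600 = -599
sqrt(|disc|) = sqrt(599) = 24.4745
Real part = 1/(2*3) = 0.1667
Imag part = 24.4745/(2*3) = 4.0791

0.1667 ± 4.0791i


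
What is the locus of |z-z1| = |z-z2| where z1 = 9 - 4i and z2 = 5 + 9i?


Equal distances means the locus is the perpendicular bisector of z1 and z2.
Midpoint = ((9+5)/2, (-4+9)/2) = (7.0000, 2.5000)

Perpendicular bisector through (7.0000, 2.5000)


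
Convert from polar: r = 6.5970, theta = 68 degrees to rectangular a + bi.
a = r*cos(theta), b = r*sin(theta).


a = 6.5970*cos(68°) = 6.5970*0.37461 = 2.4713
b = 6.5970*sin(68°) = 6.5970*0.92718 = 6.1166

2.4713 + 6.1166i


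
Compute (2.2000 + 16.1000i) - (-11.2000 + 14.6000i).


Real: 2.2 + 11.2 = 13.4
Imag: 16.1 - 14.6 = 1.5

13.4000 + 1.5000i


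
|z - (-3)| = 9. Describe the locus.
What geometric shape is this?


|z - z0| = r is a circle with center z0 and radius r.
Center = (-3, 0), radius = 9

Circle with center (-3, 0) and radius 9


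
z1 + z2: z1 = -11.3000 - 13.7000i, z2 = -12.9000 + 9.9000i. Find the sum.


Real: -11.3 - 12.9 = -24.2
Imag: -13.7 + 9.9 = -3.8

-24.2000 - 3.8000i
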